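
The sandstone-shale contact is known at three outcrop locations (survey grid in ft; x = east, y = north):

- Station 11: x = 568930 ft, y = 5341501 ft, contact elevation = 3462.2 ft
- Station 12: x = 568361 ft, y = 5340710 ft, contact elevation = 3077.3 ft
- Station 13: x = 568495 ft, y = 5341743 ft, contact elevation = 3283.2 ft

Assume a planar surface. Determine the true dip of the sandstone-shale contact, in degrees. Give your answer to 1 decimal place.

Let the plane be z = a·x + b·y + c.
Station 12−Station 11: −569a − 791b = −384.9;  Station 13−Station 11: −435a + 242b = −179.
Solving gives a = 0.48722, b = 0.13612.
Gradient magnitude |∇z| = √(a² + b²) = √(0.23738 + 0.01853) = 0.50588.
True dip = arctan(0.50588) = 26.8°, dipping toward WSW (azimuth ≈ 254°).

26.8°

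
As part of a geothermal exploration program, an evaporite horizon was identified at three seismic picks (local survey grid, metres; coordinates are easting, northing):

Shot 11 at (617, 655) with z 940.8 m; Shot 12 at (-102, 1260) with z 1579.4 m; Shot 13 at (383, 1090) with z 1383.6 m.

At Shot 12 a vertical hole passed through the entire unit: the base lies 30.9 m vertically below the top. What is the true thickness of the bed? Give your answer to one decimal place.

Let the plane be z = a·easting + b·northing + c.
Shot 12−Shot 11: −719a + 605b = 638.6;  Shot 13−Shot 11: −234a + 435b = 442.8.
Solving gives a = −0.05781, b = 0.98683.
|∇z| = √(a²+b²) = 0.98852, so dip δ = arctan(0.98852) = 44.67°.
True thickness = vertical thickness × cos δ = 30.9 × cos 44.67° = 22.0 m.

22.0 m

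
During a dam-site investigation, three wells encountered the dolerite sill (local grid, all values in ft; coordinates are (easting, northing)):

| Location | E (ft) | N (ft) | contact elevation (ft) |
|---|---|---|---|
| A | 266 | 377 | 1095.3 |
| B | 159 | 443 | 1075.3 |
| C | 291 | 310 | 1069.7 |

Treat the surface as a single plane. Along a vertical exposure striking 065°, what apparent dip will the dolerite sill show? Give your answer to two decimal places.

Let the plane be z = a·E + b·N + c.
B−A: −107a + 66b = −20;  C−A: 25a − 67b = −25.6.
Solving gives a = 0.54894, b = 0.58692.
Unit vector along 065° is (sin 65°, cos 65°) = (0.9063, 0.4226).
Slope in that direction = a·(0.9063) + b·(0.4226) = 0.74555.
Apparent dip = arctan|0.74555| = 36.71° (true dip is 38.8°, so apparent ≤ true as expected).

36.71°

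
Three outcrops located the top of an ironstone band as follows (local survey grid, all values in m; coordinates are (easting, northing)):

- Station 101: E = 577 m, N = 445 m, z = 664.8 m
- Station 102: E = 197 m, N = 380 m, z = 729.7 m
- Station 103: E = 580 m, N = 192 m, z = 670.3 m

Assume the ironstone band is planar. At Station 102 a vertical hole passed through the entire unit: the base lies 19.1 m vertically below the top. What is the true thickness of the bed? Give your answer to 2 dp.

Two edge vectors: Station 101→Station 102 = (-380, -65, 64.9), Station 101→Station 103 = (3, -253, 5.5).
Normal n = (Station 101→Station 102) × (Station 101→Station 103) = (16062.2, 2284.7, 96335).
So ∂z/∂E = −n_x/n_z = −0.16673 and ∂z/∂N = −n_y/n_z = −0.02372.
|∇z| = √(a²+b²) = 0.16841, so dip δ = arctan(0.16841) = 9.56°.
True thickness = vertical thickness × cos δ = 19.1 × cos 9.56° = 18.83 m.

18.83 m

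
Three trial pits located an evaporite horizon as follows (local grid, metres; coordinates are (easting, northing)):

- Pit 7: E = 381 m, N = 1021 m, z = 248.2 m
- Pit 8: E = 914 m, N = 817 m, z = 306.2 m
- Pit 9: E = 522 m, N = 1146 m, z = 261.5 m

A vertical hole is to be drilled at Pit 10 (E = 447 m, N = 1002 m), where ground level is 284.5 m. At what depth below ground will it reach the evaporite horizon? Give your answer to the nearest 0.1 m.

Two edge vectors: Pit 7→Pit 8 = (533, -204, 58), Pit 7→Pit 9 = (141, 125, 13.3).
Normal n = (Pit 7→Pit 8) × (Pit 7→Pit 9) = (-9963.2, 1089.1, 95389).
So ∂z/∂E = −n_x/n_z = 0.104448 and ∂z/∂N = −n_y/n_z = −0.011417.
Intercept c from Pit 7: 248.2 − 39.79 + 11.66 = 220.06.
At (447, 1002): z_contact = 46.69 − 11.44 + 220.06 = 255.31 m.
Depth below ground = 284.5 − 255.31 = 29.2 m.

29.2 m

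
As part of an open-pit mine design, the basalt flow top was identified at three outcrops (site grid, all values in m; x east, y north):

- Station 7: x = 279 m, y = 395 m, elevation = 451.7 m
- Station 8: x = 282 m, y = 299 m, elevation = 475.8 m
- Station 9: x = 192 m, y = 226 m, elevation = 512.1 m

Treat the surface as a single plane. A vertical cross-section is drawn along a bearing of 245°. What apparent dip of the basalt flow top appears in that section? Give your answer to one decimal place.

15.9°

Two edge vectors: Station 7→Station 8 = (3, -96, 24.1), Station 7→Station 9 = (-87, -169, 60.4).
Normal n = (Station 7→Station 8) × (Station 7→Station 9) = (-1725.5, -2277.9, -8859).
So ∂z/∂x = −n_x/n_z = −0.19477 and ∂z/∂y = −n_y/n_z = −0.25713.
Unit vector along 245° is (sin 245°, cos 245°) = (-0.9063, -0.4226).
Slope in that direction = a·(-0.9063) + b·(-0.4226) = 0.28519.
Apparent dip = arctan|0.28519| = 15.9° (true dip is 17.9°, so apparent ≤ true as expected).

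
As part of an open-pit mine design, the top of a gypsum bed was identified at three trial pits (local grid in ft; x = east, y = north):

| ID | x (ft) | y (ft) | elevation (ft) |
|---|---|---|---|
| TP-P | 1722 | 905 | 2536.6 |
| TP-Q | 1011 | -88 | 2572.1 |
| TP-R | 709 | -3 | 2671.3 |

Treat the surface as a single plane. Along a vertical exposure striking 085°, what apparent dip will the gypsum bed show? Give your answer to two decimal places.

Two edge vectors: TP-P→TP-Q = (-711, -993, 35.5), TP-P→TP-R = (-1013, -908, 134.7).
Normal n = (TP-P→TP-Q) × (TP-P→TP-R) = (-101523.1, 59810.2, -360321).
So ∂z/∂x = −n_x/n_z = −0.28176 and ∂z/∂y = −n_y/n_z = 0.16599.
Unit vector along 085° is (sin 85°, cos 85°) = (0.9962, 0.0872).
Slope in that direction = a·(0.9962) + b·(0.0872) = −0.26622.
Apparent dip = arctan|0.26622| = 14.91° (true dip is 18.1°, so apparent ≤ true as expected).

14.91°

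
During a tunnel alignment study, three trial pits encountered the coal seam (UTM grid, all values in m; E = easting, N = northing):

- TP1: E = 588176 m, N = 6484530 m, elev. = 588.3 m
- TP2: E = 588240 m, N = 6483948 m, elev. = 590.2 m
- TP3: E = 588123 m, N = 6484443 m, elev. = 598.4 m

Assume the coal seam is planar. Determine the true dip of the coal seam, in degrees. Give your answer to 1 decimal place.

Two edge vectors: TP1→TP2 = (64, -582, 1.9), TP1→TP3 = (-53, -87, 10.1).
Normal n = (TP1→TP2) × (TP1→TP3) = (-5712.9, -747.1, -36414).
So ∂z/∂E = −n_x/n_z = −0.15689 and ∂z/∂N = −n_y/n_z = −0.02052.
Gradient magnitude |∇z| = √(a² + b²) = √(0.02461 + 0.00042) = 0.15822.
True dip = arctan(0.15822) = 9.0°, dipping toward E (azimuth ≈ 083°).

9.0°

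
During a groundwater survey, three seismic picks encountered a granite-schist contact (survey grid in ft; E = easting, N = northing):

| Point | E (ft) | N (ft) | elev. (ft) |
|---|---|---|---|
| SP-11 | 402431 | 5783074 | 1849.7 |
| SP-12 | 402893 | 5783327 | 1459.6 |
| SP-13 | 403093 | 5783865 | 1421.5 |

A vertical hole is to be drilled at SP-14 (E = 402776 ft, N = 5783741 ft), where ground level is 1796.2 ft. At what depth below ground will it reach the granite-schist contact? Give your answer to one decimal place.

Two edge vectors: SP-11→SP-12 = (462, 253, -390.1), SP-11→SP-13 = (662, 791, -428.2).
Normal n = (SP-11→SP-12) × (SP-11→SP-13) = (200234.5, -60417.8, 197956).
So ∂z/∂E = −n_x/n_z = −1.011510134 and ∂z/∂N = −n_y/n_z = 0.305208228.
Intercept c from SP-11: 1849.7 + 407063.03 − 1765041.77 = −1356129.03.
At (402776, 5783741): z_contact = −407412.01 + 1765245.34 − 1356129.03 = 1704.30 ft.
Depth below ground = 1796.2 − 1704.30 = 91.9 ft.

91.9 ft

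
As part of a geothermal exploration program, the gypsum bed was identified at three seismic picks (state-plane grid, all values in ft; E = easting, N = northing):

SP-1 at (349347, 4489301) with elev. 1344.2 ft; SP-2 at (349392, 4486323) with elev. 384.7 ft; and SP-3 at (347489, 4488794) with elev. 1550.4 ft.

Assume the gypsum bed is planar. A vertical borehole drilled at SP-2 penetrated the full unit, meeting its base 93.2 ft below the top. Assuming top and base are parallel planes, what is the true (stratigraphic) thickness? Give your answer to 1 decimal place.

Two edge vectors: SP-1→SP-2 = (45, -2978, -959.5), SP-1→SP-3 = (-1858, -507, 206.2).
Normal n = (SP-1→SP-2) × (SP-1→SP-3) = (-1100530.1, 1773472, -5555939).
So ∂z/∂E = −n_x/n_z = −0.19808 and ∂z/∂N = −n_y/n_z = 0.31920.
|∇z| = √(a²+b²) = 0.37567, so dip δ = arctan(0.37567) = 20.59°.
True thickness = vertical thickness × cos δ = 93.2 × cos 20.59° = 87.2 ft.

87.2 ft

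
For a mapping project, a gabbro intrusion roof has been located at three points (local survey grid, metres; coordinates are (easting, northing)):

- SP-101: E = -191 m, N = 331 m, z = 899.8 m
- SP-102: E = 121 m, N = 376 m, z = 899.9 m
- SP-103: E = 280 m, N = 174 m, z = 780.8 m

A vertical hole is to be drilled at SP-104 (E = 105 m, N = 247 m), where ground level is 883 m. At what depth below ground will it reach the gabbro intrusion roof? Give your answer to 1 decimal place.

Let the plane be z = a·E + b·N + c.
SP-102−SP-101: 312a + 45b = 0.1;  SP-103−SP-101: 471a − 157b = −119.
Solving gives a = −0.07608, b = 0.52972.
Then c = 899.8 − a·-191 − b·331 = 709.93.
At (105, 247): z_contact = −7.99 + 130.84 + 709.93 = 832.78 m.
Depth below ground = 883 − 832.78 = 50.2 m.

50.2 m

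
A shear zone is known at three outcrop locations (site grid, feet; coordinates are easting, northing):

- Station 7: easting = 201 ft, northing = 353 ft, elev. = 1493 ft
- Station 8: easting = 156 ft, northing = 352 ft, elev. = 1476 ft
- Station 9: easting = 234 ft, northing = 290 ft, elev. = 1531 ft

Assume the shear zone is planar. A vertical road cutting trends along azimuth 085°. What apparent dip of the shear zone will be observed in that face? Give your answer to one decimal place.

19.3°

Two edge vectors: Station 7→Station 8 = (-45, -1, -17), Station 7→Station 9 = (33, -63, 38).
Normal n = (Station 7→Station 8) × (Station 7→Station 9) = (-1109, 1149, 2868).
So ∂z/∂easting = −n_x/n_z = 0.38668 and ∂z/∂northing = −n_y/n_z = −0.40063.
Unit vector along 085° is (sin 85°, cos 85°) = (0.9962, 0.0872).
Slope in that direction = a·(0.9962) + b·(0.0872) = 0.35029.
Apparent dip = arctan|0.35029| = 19.3° (true dip is 29.1°, so apparent ≤ true as expected).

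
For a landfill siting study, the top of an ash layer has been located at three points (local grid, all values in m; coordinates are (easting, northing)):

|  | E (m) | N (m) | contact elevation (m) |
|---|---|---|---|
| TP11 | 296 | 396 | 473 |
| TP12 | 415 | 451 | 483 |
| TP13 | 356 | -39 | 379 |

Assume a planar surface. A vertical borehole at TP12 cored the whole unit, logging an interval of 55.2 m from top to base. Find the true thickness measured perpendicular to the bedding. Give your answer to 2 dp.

53.97 m

Let the plane be z = a·E + b·N + c.
TP12−TP11: 119a + 55b = 10;  TP13−TP11: 60a − 435b = −94.
Solving gives a = −0.01489, b = 0.21404.
|∇z| = √(a²+b²) = 0.21456, so dip δ = arctan(0.21456) = 12.11°.
True thickness = vertical thickness × cos δ = 55.2 × cos 12.11° = 53.97 m.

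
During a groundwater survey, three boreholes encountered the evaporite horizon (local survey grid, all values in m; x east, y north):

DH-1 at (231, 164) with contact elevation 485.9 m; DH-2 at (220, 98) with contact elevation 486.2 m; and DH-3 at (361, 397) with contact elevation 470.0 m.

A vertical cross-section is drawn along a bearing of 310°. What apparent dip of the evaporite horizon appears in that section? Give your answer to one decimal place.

Two edge vectors: DH-1→DH-2 = (-11, -66, 0.3), DH-1→DH-3 = (130, 233, -15.9).
Normal n = (DH-1→DH-2) × (DH-1→DH-3) = (979.5, -135.9, 6017).
So ∂z/∂x = −n_x/n_z = −0.16279 and ∂z/∂y = −n_y/n_z = 0.02259.
Unit vector along 310° is (sin 310°, cos 310°) = (-0.7660, 0.6428).
Slope in that direction = a·(-0.7660) + b·(0.6428) = 0.13922.
Apparent dip = arctan|0.13922| = 7.9° (true dip is 9.3°, so apparent ≤ true as expected).

7.9°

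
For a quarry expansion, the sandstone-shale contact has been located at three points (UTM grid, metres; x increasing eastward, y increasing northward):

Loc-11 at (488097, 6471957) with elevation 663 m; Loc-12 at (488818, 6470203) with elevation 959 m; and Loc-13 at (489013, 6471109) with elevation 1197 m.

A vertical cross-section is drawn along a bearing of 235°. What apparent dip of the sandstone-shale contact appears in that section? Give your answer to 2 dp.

32.21°

Two edge vectors: Loc-11→Loc-12 = (721, -1754, 296), Loc-11→Loc-13 = (916, -848, 534).
Normal n = (Loc-11→Loc-12) × (Loc-11→Loc-13) = (-685628, -113878, 995256).
So ∂z/∂x = −n_x/n_z = 0.68890 and ∂z/∂y = −n_y/n_z = 0.11442.
Unit vector along 235° is (sin 235°, cos 235°) = (-0.8192, -0.5736).
Slope in that direction = a·(-0.8192) + b·(-0.5736) = −0.62994.
Apparent dip = arctan|0.62994| = 32.21° (true dip is 34.9°, so apparent ≤ true as expected).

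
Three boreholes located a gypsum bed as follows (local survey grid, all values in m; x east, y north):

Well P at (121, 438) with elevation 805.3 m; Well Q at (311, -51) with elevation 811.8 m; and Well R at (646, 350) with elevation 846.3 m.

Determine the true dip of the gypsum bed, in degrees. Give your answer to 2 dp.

4.75°

Two edge vectors: Well P→Well Q = (190, -489, 6.5), Well P→Well R = (525, -88, 41).
Normal n = (Well P→Well Q) × (Well P→Well R) = (-19477, -4377.5, 240005).
So ∂z/∂x = −n_x/n_z = 0.08115 and ∂z/∂y = −n_y/n_z = 0.01824.
Gradient magnitude |∇z| = √(a² + b²) = √(0.00659 + 0.00033) = 0.08318.
True dip = arctan(0.08318) = 4.75°, dipping toward WSW (azimuth ≈ 257°).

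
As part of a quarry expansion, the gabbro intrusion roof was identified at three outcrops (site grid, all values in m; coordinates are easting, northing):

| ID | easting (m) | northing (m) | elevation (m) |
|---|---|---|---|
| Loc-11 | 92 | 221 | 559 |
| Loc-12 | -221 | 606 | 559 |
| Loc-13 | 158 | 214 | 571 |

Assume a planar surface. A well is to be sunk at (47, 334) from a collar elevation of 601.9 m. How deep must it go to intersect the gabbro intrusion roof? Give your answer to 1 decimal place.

33.6 m

Let the plane be z = a·easting + b·northing + c.
Loc-12−Loc-11: −313a + 385b = 0;  Loc-13−Loc-11: 66a − 7b = 12.
Solving gives a = 0.19897, b = 0.16176.
Then c = 559 − a·92 − b·221 = 504.94.
At (47, 334): z_contact = 9.35 + 54.03 + 504.94 = 568.33 m.
Depth below ground = 601.9 − 568.33 = 33.6 m.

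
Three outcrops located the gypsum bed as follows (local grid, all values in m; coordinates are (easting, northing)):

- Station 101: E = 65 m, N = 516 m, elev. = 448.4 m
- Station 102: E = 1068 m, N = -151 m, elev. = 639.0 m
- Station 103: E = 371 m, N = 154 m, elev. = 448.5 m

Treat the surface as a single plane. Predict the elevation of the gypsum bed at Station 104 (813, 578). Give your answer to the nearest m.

Two edge vectors: Station 101→Station 102 = (1003, -667, 190.6), Station 101→Station 103 = (306, -362, 0.1).
Normal n = (Station 101→Station 102) × (Station 101→Station 103) = (68930.5, 58223.3, -158984).
So ∂z/∂E = −n_x/n_z = 0.43357 and ∂z/∂N = −n_y/n_z = 0.36622.
Intercept c from Station 101: 448.4 − 28.18 − 188.97 = 231.25.
At (813, 578): z = 352.5 + 211.7 + 231.25 = 795.4 m.

795 m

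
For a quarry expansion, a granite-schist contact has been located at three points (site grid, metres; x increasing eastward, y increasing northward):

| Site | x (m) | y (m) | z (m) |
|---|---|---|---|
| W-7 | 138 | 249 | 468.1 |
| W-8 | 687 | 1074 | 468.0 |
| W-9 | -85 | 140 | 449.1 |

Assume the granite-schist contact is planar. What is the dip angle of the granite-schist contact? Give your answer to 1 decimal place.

Let the plane be z = a·x + b·y + c.
W-8−W-7: 549a + 825b = −0.1;  W-9−W-7: −223a − 109b = −19.
Solving gives a = 0.12636, b = −0.08421.
Gradient magnitude |∇z| = √(a² + b²) = √(0.01597 + 0.00709) = 0.15185.
True dip = arctan(0.15185) = 8.6°, dipping toward WNW (azimuth ≈ 304°).

8.6°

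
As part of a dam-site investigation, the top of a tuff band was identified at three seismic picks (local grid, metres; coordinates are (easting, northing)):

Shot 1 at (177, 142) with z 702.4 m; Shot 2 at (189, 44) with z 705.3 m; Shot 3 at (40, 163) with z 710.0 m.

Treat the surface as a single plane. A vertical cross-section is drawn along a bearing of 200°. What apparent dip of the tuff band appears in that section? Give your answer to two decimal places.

3.19°

Let the plane be z = a·E + b·N + c.
Shot 2−Shot 1: 12a − 98b = 2.9;  Shot 3−Shot 1: −137a + 21b = 7.6.
Solving gives a = −0.06116, b = −0.03708.
Unit vector along 200° is (sin 200°, cos 200°) = (-0.3420, -0.9397).
Slope in that direction = a·(-0.3420) + b·(-0.9397) = 0.05576.
Apparent dip = arctan|0.05576| = 3.19° (true dip is 4.1°, so apparent ≤ true as expected).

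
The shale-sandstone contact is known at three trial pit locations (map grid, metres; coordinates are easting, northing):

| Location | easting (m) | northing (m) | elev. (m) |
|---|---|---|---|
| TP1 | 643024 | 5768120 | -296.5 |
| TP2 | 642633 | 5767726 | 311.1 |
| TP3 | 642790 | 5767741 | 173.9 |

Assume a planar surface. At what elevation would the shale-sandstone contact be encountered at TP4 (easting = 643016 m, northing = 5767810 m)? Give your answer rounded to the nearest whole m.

Two edge vectors: TP1→TP2 = (-391, -394, 607.6), TP1→TP3 = (-234, -379, 470.4).
Normal n = (TP1→TP2) × (TP1→TP3) = (44942.8, 41748, 55993).
So ∂z/∂easting = −n_x/n_z = −0.80265033 and ∂z/∂northing = −n_y/n_z = −0.74559320.
Intercept c from TP1: -296.5 + 516123.43 + 4300671.04 = 4816497.97.
At (643016, 5767810): z = −516117.0 − 4300439.9 + 4816497.97 = -58.9 m.

-59 m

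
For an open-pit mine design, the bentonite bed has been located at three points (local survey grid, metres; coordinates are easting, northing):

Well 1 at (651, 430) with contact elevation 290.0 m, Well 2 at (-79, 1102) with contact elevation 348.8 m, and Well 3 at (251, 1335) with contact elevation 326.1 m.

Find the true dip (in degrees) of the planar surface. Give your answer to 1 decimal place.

Two edge vectors: Well 1→Well 2 = (-730, 672, 58.8), Well 1→Well 3 = (-400, 905, 36.1).
Normal n = (Well 1→Well 2) × (Well 1→Well 3) = (-28954.8, 2833, -391850).
So ∂z/∂easting = −n_x/n_z = −0.07389 and ∂z/∂northing = −n_y/n_z = 0.00723.
Gradient magnitude |∇z| = √(a² + b²) = √(0.00546 + 0.00005) = 0.07425.
True dip = arctan(0.07425) = 4.2°, dipping toward E (azimuth ≈ 096°).

4.2°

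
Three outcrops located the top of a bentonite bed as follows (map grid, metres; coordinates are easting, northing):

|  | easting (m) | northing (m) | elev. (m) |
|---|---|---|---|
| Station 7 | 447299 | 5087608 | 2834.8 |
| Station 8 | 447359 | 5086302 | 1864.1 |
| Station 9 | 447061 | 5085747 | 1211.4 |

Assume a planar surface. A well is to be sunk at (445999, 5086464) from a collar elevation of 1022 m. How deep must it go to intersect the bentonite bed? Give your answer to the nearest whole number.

42 m

Two edge vectors: Station 7→Station 8 = (60, -1306, -970.7), Station 7→Station 9 = (-238, -1861, -1623.4).
Normal n = (Station 7→Station 8) × (Station 7→Station 9) = (313687.7, 328430.6, -422488).
So ∂z/∂easting = −n_x/n_z = 0.74247718 and ∂z/∂northing = −n_y/n_z = 0.77737261.
Intercept c from Station 7: 2834.8 − 332109.30 − 3954967.12 = −4284241.62.
At (445999, 5086464): z_contact = 331144.1 + 3954077.8 − 4284241.62 = 980.3 m.
Depth below ground = 1022 − 980.3 = 42 m.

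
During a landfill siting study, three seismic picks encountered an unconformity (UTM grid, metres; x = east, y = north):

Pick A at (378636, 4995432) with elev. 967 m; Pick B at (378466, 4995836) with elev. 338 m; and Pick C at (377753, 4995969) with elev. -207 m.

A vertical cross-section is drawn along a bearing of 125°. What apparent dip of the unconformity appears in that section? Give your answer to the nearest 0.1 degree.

Let the plane be z = a·x + b·y + c.
Pick B−Pick A: −170a + 404b = −629;  Pick C−Pick A: −883a + 537b = −1174.
Solving gives a = 0.51432, b = −1.34051.
Unit vector along 125° is (sin 125°, cos 125°) = (0.8192, -0.5736).
Slope in that direction = a·(0.8192) + b·(-0.5736) = 1.19019.
Apparent dip = arctan|1.19019| = 50.0° (true dip is 55.1°, so apparent ≤ true as expected).

50.0°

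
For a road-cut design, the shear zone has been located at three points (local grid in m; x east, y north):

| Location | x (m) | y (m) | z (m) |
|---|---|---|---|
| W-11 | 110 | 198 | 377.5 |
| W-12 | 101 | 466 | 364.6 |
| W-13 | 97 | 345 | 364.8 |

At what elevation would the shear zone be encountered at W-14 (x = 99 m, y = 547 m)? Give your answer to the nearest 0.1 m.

361.2 m

Two edge vectors: W-11→W-12 = (-9, 268, -12.9), W-11→W-13 = (-13, 147, -12.7).
Normal n = (W-11→W-12) × (W-11→W-13) = (-1507.3, 53.4, 2161).
So ∂z/∂x = −n_x/n_z = 0.69750 and ∂z/∂y = −n_y/n_z = −0.02471.
Intercept c from W-11: 377.5 − 76.73 + 4.89 = 305.67.
At (99, 547): z = 69.1 − 13.5 + 305.67 = 361.2 m.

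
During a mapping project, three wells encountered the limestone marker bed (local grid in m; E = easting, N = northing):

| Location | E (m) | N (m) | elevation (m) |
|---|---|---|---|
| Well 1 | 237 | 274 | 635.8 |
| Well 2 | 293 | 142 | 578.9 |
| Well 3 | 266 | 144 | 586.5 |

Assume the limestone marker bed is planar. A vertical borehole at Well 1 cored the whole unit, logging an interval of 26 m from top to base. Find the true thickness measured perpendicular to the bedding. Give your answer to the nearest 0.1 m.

Two edge vectors: Well 1→Well 2 = (56, -132, -56.9), Well 1→Well 3 = (29, -130, -49.3).
Normal n = (Well 1→Well 2) × (Well 1→Well 3) = (-889.4, 1110.7, -3452).
So ∂z/∂E = −n_x/n_z = −0.25765 and ∂z/∂N = −n_y/n_z = 0.32176.
|∇z| = √(a²+b²) = 0.41220, so dip δ = arctan(0.41220) = 22.40°.
True thickness = vertical thickness × cos δ = 26 × cos 22.40° = 24.0 m.

24.0 m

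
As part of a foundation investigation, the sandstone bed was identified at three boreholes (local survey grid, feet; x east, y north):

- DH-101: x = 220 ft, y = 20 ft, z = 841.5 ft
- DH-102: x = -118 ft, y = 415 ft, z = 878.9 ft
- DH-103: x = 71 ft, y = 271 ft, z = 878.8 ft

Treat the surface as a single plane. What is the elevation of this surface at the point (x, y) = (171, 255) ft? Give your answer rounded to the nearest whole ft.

Two edge vectors: DH-101→DH-102 = (-338, 395, 37.4), DH-101→DH-103 = (-149, 251, 37.3).
Normal n = (DH-101→DH-102) × (DH-101→DH-103) = (5346.1, 7034.8, -25983).
So ∂z/∂x = −n_x/n_z = 0.20575 and ∂z/∂y = −n_y/n_z = 0.27075.
Intercept c from DH-101: 841.5 − 45.27 − 5.41 = 790.82.
At (171, 255): z = 35.2 + 69.0 + 790.82 = 895.0 ft.

895 ft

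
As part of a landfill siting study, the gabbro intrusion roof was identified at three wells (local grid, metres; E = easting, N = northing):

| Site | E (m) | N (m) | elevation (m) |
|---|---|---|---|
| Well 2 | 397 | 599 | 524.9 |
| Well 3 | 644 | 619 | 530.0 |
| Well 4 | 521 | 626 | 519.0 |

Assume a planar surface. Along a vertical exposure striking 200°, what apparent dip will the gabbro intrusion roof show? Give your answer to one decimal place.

24.1°

Two edge vectors: Well 2→Well 3 = (247, 20, 5.1), Well 2→Well 4 = (124, 27, -5.9).
Normal n = (Well 2→Well 3) × (Well 2→Well 4) = (-255.7, 2089.7, 4189).
So ∂z/∂E = −n_x/n_z = 0.06104 and ∂z/∂N = −n_y/n_z = −0.49885.
Unit vector along 200° is (sin 200°, cos 200°) = (-0.3420, -0.9397).
Slope in that direction = a·(-0.3420) + b·(-0.9397) = 0.44789.
Apparent dip = arctan|0.44789| = 24.1° (true dip is 26.7°, so apparent ≤ true as expected).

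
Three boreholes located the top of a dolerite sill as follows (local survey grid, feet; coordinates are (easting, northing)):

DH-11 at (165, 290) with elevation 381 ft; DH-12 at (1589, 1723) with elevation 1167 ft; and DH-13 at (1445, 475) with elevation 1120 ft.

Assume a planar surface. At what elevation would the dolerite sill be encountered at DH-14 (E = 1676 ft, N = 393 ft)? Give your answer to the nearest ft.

1257 ft

Two edge vectors: DH-11→DH-12 = (1424, 1433, 786), DH-11→DH-13 = (1280, 185, 739).
Normal n = (DH-11→DH-12) × (DH-11→DH-13) = (913577, -46256, -1570800).
So ∂z/∂E = −n_x/n_z = 0.58160 and ∂z/∂N = −n_y/n_z = −0.02945.
Intercept c from DH-11: 381 − 95.96 + 8.54 = 293.58.
At (1676, 393): z = 974.8 − 11.6 + 293.58 = 1256.8 ft.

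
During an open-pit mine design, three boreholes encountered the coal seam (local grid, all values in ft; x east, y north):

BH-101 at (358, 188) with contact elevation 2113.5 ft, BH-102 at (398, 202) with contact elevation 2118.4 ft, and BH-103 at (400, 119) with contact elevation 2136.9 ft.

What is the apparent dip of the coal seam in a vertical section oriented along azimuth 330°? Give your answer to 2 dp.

16.08°

Two edge vectors: BH-101→BH-102 = (40, 14, 4.9), BH-101→BH-103 = (42, -69, 23.4).
Normal n = (BH-101→BH-102) × (BH-101→BH-103) = (665.7, -730.2, -3348).
So ∂z/∂x = −n_x/n_z = 0.19884 and ∂z/∂y = −n_y/n_z = −0.21810.
Unit vector along 330° is (sin 330°, cos 330°) = (-0.5000, 0.8660).
Slope in that direction = a·(-0.5000) + b·(0.8660) = −0.28830.
Apparent dip = arctan|0.28830| = 16.08° (true dip is 16.4°, so apparent ≤ true as expected).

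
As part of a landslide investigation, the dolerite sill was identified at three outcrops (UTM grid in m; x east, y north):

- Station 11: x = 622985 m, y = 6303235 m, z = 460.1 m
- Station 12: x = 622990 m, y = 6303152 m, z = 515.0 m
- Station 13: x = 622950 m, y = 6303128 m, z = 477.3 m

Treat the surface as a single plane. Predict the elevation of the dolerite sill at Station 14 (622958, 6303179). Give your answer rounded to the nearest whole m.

Two edge vectors: Station 11→Station 12 = (5, -83, 54.9), Station 11→Station 13 = (-35, -107, 17.2).
Normal n = (Station 11→Station 12) × (Station 11→Station 13) = (4446.7, -2007.5, -3440).
So ∂z/∂x = −n_x/n_z = 1.29264535 and ∂z/∂y = −n_y/n_z = −0.58357558.
Intercept c from Station 11: 460.1 − 805298.66 + 3678414.03 = 2873575.47.
At (622958, 6303179): z = 805263.8 − 3678381.3 + 2873575.47 = 457.9 m.

458 m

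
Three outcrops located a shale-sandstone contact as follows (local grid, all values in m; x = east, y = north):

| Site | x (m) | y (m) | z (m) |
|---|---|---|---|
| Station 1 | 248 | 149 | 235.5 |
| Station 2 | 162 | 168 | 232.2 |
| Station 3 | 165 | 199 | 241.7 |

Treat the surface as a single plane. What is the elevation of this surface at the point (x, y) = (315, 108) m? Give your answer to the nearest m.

Two edge vectors: Station 1→Station 2 = (-86, 19, -3.3), Station 1→Station 3 = (-83, 50, 6.2).
Normal n = (Station 1→Station 2) × (Station 1→Station 3) = (282.8, 807.1, -2723).
So ∂z/∂x = −n_x/n_z = 0.10386 and ∂z/∂y = −n_y/n_z = 0.29640.
Intercept c from Station 1: 235.5 − 25.76 − 44.16 = 165.58.
At (315, 108): z = 32.7 + 32.0 + 165.58 = 230.3 m.

230 m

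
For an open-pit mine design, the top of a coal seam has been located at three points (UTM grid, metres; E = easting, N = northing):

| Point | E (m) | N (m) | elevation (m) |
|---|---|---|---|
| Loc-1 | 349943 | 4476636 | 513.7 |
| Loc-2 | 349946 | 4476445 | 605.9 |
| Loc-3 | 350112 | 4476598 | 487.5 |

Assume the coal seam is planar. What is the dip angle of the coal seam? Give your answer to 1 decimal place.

29.0°

Let the plane be z = a·E + b·N + c.
Loc-2−Loc-1: 3a − 191b = 92.2;  Loc-3−Loc-1: 169a − 38b = −26.2.
Solving gives a = −0.26450, b = −0.48688.
Gradient magnitude |∇z| = √(a² + b²) = √(0.06996 + 0.23705) = 0.55409.
True dip = arctan(0.55409) = 29.0°, dipping toward NNE (azimuth ≈ 029°).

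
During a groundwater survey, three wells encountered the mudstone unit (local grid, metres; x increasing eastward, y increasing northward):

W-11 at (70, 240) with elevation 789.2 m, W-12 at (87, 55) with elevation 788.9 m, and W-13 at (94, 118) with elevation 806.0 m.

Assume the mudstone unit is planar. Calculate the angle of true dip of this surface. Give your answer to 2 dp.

Two edge vectors: W-11→W-12 = (17, -185, -0.3), W-11→W-13 = (24, -122, 16.8).
Normal n = (W-11→W-12) × (W-11→W-13) = (-3144.6, -292.8, 2366).
So ∂z/∂x = −n_x/n_z = 1.32908 and ∂z/∂y = −n_y/n_z = 0.12375.
Gradient magnitude |∇z| = √(a² + b²) = √(1.76645 + 0.01531) = 1.33483.
True dip = arctan(1.33483) = 53.16°, dipping toward W (azimuth ≈ 265°).

53.16°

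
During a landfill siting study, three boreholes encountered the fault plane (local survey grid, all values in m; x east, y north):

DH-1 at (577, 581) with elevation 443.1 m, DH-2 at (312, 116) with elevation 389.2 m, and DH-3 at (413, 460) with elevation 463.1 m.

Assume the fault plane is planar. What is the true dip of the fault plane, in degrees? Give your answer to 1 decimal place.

Two edge vectors: DH-1→DH-2 = (-265, -465, -53.9), DH-1→DH-3 = (-164, -121, 20).
Normal n = (DH-1→DH-2) × (DH-1→DH-3) = (-15821.9, 14139.6, -44195).
So ∂z/∂x = −n_x/n_z = −0.35800 and ∂z/∂y = −n_y/n_z = 0.31994.
Gradient magnitude |∇z| = √(a² + b²) = √(0.12817 + 0.10236) = 0.48013.
True dip = arctan(0.48013) = 25.6°, dipping toward SE (azimuth ≈ 132°).

25.6°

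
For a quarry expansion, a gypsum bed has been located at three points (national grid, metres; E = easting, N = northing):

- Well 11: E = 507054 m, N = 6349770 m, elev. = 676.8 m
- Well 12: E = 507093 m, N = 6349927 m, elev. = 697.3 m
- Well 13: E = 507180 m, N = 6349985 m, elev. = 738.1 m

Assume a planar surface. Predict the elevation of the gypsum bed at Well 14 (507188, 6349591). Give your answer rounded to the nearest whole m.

Two edge vectors: Well 11→Well 12 = (39, 157, 20.5), Well 11→Well 13 = (126, 215, 61.3).
Normal n = (Well 11→Well 12) × (Well 11→Well 13) = (5216.6, 192.3, -11397).
So ∂z/∂E = −n_x/n_z = 0.45771694 and ∂z/∂N = −n_y/n_z = 0.01687286.
Intercept c from Well 11: 676.8 − 232087.21 − 107138.79 = −338549.20.
At (507188, 6349591): z = 232148.5 + 107135.8 − 338549.20 = 735.1 m.

735 m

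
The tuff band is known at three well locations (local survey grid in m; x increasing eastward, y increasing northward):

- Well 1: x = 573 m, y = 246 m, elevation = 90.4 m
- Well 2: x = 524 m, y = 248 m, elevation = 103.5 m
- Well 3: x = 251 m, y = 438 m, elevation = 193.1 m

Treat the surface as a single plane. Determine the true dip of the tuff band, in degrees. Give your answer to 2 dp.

15.61°

Two edge vectors: Well 1→Well 2 = (-49, 2, 13.1), Well 1→Well 3 = (-322, 192, 102.7).
Normal n = (Well 1→Well 2) × (Well 1→Well 3) = (-2309.8, 814.1, -8764).
So ∂z/∂x = −n_x/n_z = −0.26356 and ∂z/∂y = −n_y/n_z = 0.09289.
Gradient magnitude |∇z| = √(a² + b²) = √(0.06946 + 0.00863) = 0.27945.
True dip = arctan(0.27945) = 15.61°, dipping toward ESE (azimuth ≈ 109°).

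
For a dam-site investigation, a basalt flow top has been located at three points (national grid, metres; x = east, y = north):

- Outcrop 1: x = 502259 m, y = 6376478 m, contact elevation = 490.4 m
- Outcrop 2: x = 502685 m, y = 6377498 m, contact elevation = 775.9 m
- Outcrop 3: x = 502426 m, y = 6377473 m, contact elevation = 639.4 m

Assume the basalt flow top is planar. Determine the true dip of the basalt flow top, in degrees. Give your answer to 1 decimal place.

Let the plane be z = a·x + b·y + c.
Outcrop 2−Outcrop 1: 426a + 1020b = 285.5;  Outcrop 3−Outcrop 1: 167a + 995b = 149.
Solving gives a = 0.52101, b = 0.06230.
Gradient magnitude |∇z| = √(a² + b²) = √(0.27145 + 0.00388) = 0.52473.
True dip = arctan(0.52473) = 27.7°, dipping toward W (azimuth ≈ 263°).

27.7°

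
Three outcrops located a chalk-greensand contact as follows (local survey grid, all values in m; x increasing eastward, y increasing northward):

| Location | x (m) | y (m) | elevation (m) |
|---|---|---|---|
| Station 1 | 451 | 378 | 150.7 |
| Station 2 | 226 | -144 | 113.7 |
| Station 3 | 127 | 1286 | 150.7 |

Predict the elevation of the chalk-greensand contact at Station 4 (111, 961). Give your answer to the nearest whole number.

139 m

Let the plane be z = a·x + b·y + c.
Station 2−Station 1: −225a − 522b = −37;  Station 3−Station 1: −324a + 908b = 0.
Solving gives a = 0.08997, b = 0.03210.
Then c = 150.7 − a·451 − b·378 = 97.99.
At (111, 961): z = 10.0 + 30.9 + 97.99 = 138.8 m.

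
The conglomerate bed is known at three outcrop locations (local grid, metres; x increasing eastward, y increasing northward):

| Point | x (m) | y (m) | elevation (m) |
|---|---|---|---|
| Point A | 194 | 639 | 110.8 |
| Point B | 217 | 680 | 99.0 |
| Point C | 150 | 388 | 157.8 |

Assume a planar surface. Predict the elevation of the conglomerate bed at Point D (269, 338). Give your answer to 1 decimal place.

Two edge vectors: Point A→Point B = (23, 41, -11.8), Point A→Point C = (-44, -251, 47).
Normal n = (Point A→Point B) × (Point A→Point C) = (-1034.8, -561.8, -3969).
So ∂z/∂x = −n_x/n_z = −0.26072 and ∂z/∂y = −n_y/n_z = −0.14155.
Intercept c from Point A: 110.8 + 50.58 + 90.45 = 251.83.
At (269, 338): z = −70.1 − 47.8 + 251.83 = 133.9 m.

133.9 m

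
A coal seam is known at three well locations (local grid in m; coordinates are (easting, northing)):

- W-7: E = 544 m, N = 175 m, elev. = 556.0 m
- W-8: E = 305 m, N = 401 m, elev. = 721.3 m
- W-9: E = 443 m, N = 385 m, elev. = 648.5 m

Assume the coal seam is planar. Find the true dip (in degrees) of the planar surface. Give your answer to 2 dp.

28.46°

Two edge vectors: W-7→W-8 = (-239, 226, 165.3), W-7→W-9 = (-101, 210, 92.5).
Normal n = (W-7→W-8) × (W-7→W-9) = (-13808, 5412.2, -27364).
So ∂z/∂E = −n_x/n_z = −0.50460 and ∂z/∂N = −n_y/n_z = 0.19779.
Gradient magnitude |∇z| = √(a² + b²) = √(0.25463 + 0.03912) = 0.54198.
True dip = arctan(0.54198) = 28.46°, dipping toward ESE (azimuth ≈ 111°).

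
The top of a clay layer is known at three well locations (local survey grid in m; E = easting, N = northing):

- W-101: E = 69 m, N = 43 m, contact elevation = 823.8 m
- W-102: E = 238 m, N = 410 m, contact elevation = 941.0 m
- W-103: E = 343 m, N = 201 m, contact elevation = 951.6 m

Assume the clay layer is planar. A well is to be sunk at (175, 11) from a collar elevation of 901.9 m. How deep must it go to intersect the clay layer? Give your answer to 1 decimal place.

Two edge vectors: W-101→W-102 = (169, 367, 117.2), W-101→W-103 = (274, 158, 127.8).
Normal n = (W-101→W-102) × (W-101→W-103) = (28385, 10514.6, -73856).
So ∂z/∂E = −n_x/n_z = 0.38433 and ∂z/∂N = −n_y/n_z = 0.14237.
Intercept c from W-101: 823.8 − 26.52 − 6.12 = 791.16.
At (175, 11): z_contact = 67.26 + 1.57 + 791.16 = 859.98 m.
Depth below ground = 901.9 − 859.98 = 41.9 m.

41.9 m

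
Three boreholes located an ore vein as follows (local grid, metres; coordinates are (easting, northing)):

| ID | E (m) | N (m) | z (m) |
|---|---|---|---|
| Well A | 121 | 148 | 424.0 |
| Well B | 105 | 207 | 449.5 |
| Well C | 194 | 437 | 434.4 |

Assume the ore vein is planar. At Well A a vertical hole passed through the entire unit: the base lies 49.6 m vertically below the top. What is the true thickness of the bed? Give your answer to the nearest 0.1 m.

38.9 m

Two edge vectors: Well A→Well B = (-16, 59, 25.5), Well A→Well C = (73, 289, 10.4).
Normal n = (Well A→Well B) × (Well A→Well C) = (-6755.9, 2027.9, -8931).
So ∂z/∂E = −n_x/n_z = −0.75646 and ∂z/∂N = −n_y/n_z = 0.22706.
|∇z| = √(a²+b²) = 0.78980, so dip δ = arctan(0.78980) = 38.30°.
True thickness = vertical thickness × cos δ = 49.6 × cos 38.30° = 38.9 m.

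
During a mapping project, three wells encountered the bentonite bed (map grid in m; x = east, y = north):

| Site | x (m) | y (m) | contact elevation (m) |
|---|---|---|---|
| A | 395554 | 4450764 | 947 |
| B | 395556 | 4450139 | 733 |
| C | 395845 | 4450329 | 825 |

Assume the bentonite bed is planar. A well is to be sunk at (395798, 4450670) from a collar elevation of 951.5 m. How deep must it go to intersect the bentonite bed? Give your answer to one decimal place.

Let the plane be z = a·x + b·y + c.
B−A: 2a − 625b = −214;  C−A: 291a − 435b = −122.
Solving gives a = 0.093036104, b = 0.342697716.
Then c = 947 − a·395554 − b·4450764 = −1561120.46.
At (395798, 4450670): z_contact = 36823.50 + 1525234.44 − 1561120.46 = 937.49 m.
Depth below ground = 951.5 − 937.49 = 14.0 m.

14.0 m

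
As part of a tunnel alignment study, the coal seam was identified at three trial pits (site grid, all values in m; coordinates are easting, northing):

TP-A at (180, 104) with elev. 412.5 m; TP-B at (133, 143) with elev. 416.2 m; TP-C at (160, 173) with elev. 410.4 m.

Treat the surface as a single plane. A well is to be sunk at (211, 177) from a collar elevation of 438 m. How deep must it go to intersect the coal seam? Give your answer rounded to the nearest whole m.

35 m

Two edge vectors: TP-A→TP-B = (-47, 39, 3.7), TP-A→TP-C = (-20, 69, -2.1).
Normal n = (TP-A→TP-B) × (TP-A→TP-C) = (-337.2, -172.7, -2463).
So ∂z/∂easting = −n_x/n_z = −0.13691 and ∂z/∂northing = −n_y/n_z = −0.07012.
Intercept c from TP-A: 412.5 + 24.64 + 7.29 = 444.44.
At (211, 177): z_contact = −28.9 − 12.4 + 444.44 = 403.1 m.
Depth below ground = 438 − 403.1 = 35 m.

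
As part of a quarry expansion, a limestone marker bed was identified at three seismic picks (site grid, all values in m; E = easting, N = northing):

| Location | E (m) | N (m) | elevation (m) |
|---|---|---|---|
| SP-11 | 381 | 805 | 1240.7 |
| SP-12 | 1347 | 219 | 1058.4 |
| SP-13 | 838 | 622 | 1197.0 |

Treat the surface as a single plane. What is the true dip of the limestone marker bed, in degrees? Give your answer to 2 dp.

Two edge vectors: SP-11→SP-12 = (966, -586, -182.3), SP-11→SP-13 = (457, -183, -43.7).
Normal n = (SP-11→SP-12) × (SP-11→SP-13) = (-7752.7, -41096.9, 91024).
So ∂z/∂E = −n_x/n_z = 0.08517 and ∂z/∂N = −n_y/n_z = 0.45150.
Gradient magnitude |∇z| = √(a² + b²) = √(0.00725 + 0.20385) = 0.45946.
True dip = arctan(0.45946) = 24.68°, dipping toward S (azimuth ≈ 191°).

24.68°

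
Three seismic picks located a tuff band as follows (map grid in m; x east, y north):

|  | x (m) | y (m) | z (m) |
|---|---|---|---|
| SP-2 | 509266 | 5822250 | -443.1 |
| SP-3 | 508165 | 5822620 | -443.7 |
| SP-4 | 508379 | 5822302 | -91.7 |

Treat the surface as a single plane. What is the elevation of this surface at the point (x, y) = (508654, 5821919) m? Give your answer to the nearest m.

324 m

Let the plane be z = a·x + b·y + c.
SP-3−SP-2: −1101a + 370b = −0.6;  SP-4−SP-2: −887a + 52b = 351.4.
Solving gives a = −0.47999616, b = −1.42993452.
Then c = -443.1 − a·509266 − b·5822250 = 8569438.91.
At (508654, 5821919): z = −244152.0 − 8324963.0 + 8569438.91 = 324.0 m.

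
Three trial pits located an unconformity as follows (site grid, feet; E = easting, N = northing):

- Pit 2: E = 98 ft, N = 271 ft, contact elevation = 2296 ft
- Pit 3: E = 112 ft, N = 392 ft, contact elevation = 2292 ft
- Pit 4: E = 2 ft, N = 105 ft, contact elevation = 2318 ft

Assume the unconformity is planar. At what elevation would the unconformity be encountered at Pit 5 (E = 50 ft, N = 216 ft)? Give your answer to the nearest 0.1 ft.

2306.8 ft

Let the plane be z = a·E + b·N + c.
Pit 3−Pit 2: 14a + 121b = −4;  Pit 4−Pit 2: −96a − 166b = 22.
Solving gives a = −0.21502, b = −0.00818.
Then c = 2296 − a·98 − b·271 = 2319.29.
At (50, 216): z = −10.8 − 1.8 + 2319.29 = 2306.8 ft.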